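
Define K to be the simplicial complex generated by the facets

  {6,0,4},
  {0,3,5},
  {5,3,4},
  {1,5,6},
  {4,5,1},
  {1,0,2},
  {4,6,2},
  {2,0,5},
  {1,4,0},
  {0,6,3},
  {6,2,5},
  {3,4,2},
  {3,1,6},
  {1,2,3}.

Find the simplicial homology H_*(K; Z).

H_0 = Z,  H_1 = Z^2,  H_2 = Z.

K has 7 vertices, 21 edges, 14 triangles.
rank ∂_0 = 0, rank ∂_1 = 6 ⇒ b_0 = 7 − 0 − 6 = 1; all invariant factors of ∂_1 are 1 so no torsion. So H_0 ≅ Z.
rank ∂_1 = 6, rank ∂_2 = 13 ⇒ b_1 = 21 − 6 − 13 = 2; all invariant factors of ∂_2 are 1 so no torsion. So H_1 ≅ Z^2.
rank ∂_2 = 13, rank ∂_3 = 0 ⇒ b_2 = 14 − 13 − 0 = 1. So H_2 ≅ Z.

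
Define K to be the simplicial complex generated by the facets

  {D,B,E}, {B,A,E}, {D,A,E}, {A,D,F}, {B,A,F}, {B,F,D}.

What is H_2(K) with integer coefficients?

K has 5 vertices, 9 edges, 6 triangles.
rank ∂_2 = 5, rank ∂_3 = 0 ⇒ b_2 = 6 − 5 − 0 = 1. So H_2 ≅ Z.

H_2 = Z.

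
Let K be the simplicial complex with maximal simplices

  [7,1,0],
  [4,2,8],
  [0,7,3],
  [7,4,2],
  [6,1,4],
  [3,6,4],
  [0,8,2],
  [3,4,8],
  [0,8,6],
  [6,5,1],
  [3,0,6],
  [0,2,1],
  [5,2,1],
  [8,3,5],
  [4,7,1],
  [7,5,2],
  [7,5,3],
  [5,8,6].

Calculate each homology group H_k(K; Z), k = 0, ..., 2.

We work with the vertex ordering 0 < 1 < 2 < 3 < 4 < 5 < 6 < 7 < 8. The simplices of K, each written with vertices in increasing order, are:

  0-simplices (9): [0], [1], [2], [3], [4], [5], [6], [7], [8]
  1-simplices (27): (27 of them)
  2-simplices (18): [0,1,2], [0,1,7], [0,2,8], [0,3,6], [0,3,7], [0,6,8], [1,2,5], [1,4,6], [1,4,7], [1,5,6], [2,4,7], [2,4,8], [2,5,7], [3,4,6], [3,4,8], [3,5,7], [3,5,8], [5,6,8]

giving chain groups C_0 ≅ Z^9, C_1 ≅ Z^27, C_2 ≅ Z^18.

Boundary ∂_1: C_1 → C_0 maps an edge to its endpoints' difference, ∂[p,q] = q − p.
The 9×27 boundary matrix has rank 8 and Smith normal form diag(1,1,1,1,1,1,1,1).

The boundary map ∂_2: C_2 → C_1 maps a triangle to the signed sum of its edges. For instance
  ∂[0,6,8] = [6,8] − [0,8] + [0,6],
  ∂[2,5,7] = [5,7] − [2,7] + [2,5].
The 27×18 boundary matrix has rank 18 and Smith normal form diag(1,1,1,1,1,1,1,1,1,1,1,1,1,1,1,1,1,2).

Reading off H_k = ker ∂_k / im ∂_{k+1}:

  H_0: rank C_0 − rank ∂_1 = 9 − 8 = 1, and the invariant factors of ∂_1 are all 1, so H_0 ≅ Z.
  H_1: rank ker ∂_1 − rank ∂_2 = (27 − 8) − 18 = 1, and ∂_2 has invariant factor 2 > 1, so H_1 ≅ Z × Z/2.
  H_2: rank ker ∂_2 − rank ∂_3 = (18 − 18) − 0 = 0, and there is no ∂_3, so H_2 ≅ 0.

As a check, the Euler characteristic is 9 − 27 + 18 = 0, which agrees with 1 − 1 + 0 = 0.
(K is a triangulation of the Klein bottle.)

H_0 ≅ Z,  H_1 ≅ Z × Z/2,  H_2 = 0.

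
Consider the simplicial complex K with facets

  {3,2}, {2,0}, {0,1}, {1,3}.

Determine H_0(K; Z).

H_0 ≅ Z.

Take the total order 0 < 1 < 2 < 3 on the vertex set. Then K (dimension 1) consists of the simplices:

  0-simplices (4): [0], [1], [2], [3]
  1-simplices (4): [0,1], [0,2], [1,3], [2,3]

so the chain groups are C_0 ≅ Z^4, C_1 ≅ Z^4.

Boundary ∂_1: C_1 → C_0 is given by ∂[p,q] = [q] − [p].
As a 4×4 matrix over Z this has rank 3, with invariant factors (1,1,1).

Now H_k = ker ∂_k / im ∂_{k+1}, so:

  H_0: rank C_0 − rank ∂_1 = 4 − 3 = 1, and the invariant factors of ∂_1 are all 1, so H_0 = Z.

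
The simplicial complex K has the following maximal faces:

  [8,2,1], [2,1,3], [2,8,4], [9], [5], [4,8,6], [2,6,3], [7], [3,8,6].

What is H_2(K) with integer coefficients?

H_2 = 0.

Fix the vertex order 1 < 2 < 3 < 4 < 5 < 6 < 7 < 8 < 9 and write every simplex with vertices in increasing order. Then dim K = 2 and the simplices of K are:

  0-simplices (9): [1], [2], [3], [4], [5], [6], [7], [8], [9]
  1-simplices (12): [1,2], [1,3], [1,8], [2,3], [2,4], [2,6], [2,8], [3,6], [3,8], [4,6], [4,8], [6,8]
  2-simplices (6): [1,2,3], [1,2,8], [2,3,6], [2,4,8], [3,6,8], [4,6,8]

Hence C_0 ≅ Z^9, C_1 ≅ Z^12, C_2 ≅ Z^6.

The boundary map ∂_1: C_1 → C_0 maps an edge to its endpoints' difference, ∂[p,q] = q − p.
The resulting 9×12 matrix has rank 5, and its Smith normal form has invariant factors (1,1,1,1,1).

∂_2: C_2 → C_1 sends each 2-simplex [p,q,r] to [q,r] − [p,r] + [p,q]. For instance
  ∂[2,3,6] = [3,6] − [2,6] + [2,3],
  ∂[1,2,8] = [2,8] − [1,8] + [1,2].
The 12×6 boundary matrix has rank 6 and Smith normal form diag(1,1,1,1,1,1).

Now H_k = ker ∂_k / im ∂_{k+1}, so:

  H_2: rank ker ∂_2 − rank ∂_3 = (6 − 6) − 0 = 0, and there is no ∂_3, so H_2 ≅ 0.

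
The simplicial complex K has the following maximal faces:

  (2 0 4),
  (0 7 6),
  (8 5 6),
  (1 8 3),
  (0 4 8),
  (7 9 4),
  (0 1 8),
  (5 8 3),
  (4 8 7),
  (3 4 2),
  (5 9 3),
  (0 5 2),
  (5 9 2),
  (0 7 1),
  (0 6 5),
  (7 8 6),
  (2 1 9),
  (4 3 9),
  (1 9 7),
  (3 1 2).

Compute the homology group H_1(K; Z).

H_1 = Z ⊕ Z/2.

We work with the vertex ordering 0 < 1 < 2 < 3 < 4 < 5 < 6 < 7 < 8 < 9. The simplices of K, each written with vertices in increasing order, are:

  0-simplices (10): [0], [1], [2], [3], [4], [5], [6], [7], [8], [9]
  1-simplices (30): (30 of them)
  2-simplices (20): (20 of them)

so the chain groups are C_0 ≅ Z^10, C_1 ≅ Z^30, C_2 ≅ Z^20.

Boundary ∂_1: C_1 → C_0 sends each edge [p,q] (with p < q) to q − p. For instance
  ∂[1,7] = [7] − [1].
As a 10×30 matrix over Z this has rank 9, with invariant factors (1,1,1,1,1,1,1,1,1).

The boundary map ∂_2: C_2 → C_1 sends each 2-simplex [p,q,r] to [q,r] − [p,r] + [p,q]. For instance
  ∂[5,6,8] = [6,8] − [5,8] + [5,6],
  ∂[3,5,9] = [5,9] − [3,9] + [3,5].
As a 30×20 matrix over Z this has rank 20, with invariant factors (1,1,1,1,1,1,1,1,1,1,1,1,1,1,1,1,1,1,1,2).

Computing H_k = (kernel of ∂_k) / (image of ∂_{k+1}):

  H_1: rank ker ∂_1 − rank ∂_2 = (30 − 9) − 20 = 1, and ∂_2 has invariant factor 2 > 1, so H_1 = Z ⊕ Z/2.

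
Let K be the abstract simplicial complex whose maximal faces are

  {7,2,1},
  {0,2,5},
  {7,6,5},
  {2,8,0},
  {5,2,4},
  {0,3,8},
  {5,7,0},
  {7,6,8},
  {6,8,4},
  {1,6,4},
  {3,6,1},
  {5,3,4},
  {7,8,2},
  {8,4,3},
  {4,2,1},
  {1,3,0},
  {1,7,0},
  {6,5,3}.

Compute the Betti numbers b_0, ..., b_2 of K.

b_0 = 1, b_1 = 1, b_2 = 0.

Fix the vertex order 0 < 1 < 2 < 3 < 4 < 5 < 6 < 7 < 8 and write every simplex with vertices in increasing order. Then dim K = 2 and the simplices of K are:

  0-simplices (9): [0], [1], [2], [3], [4], [5], [6], [7], [8]
  1-simplices (27): (27 of them)
  2-simplices (18): [0,1,3], [0,1,7], [0,2,5], [0,2,8], [0,3,8], [0,5,7], [1,2,4], [1,2,7], [1,3,6], [1,4,6], [2,4,5], [2,7,8], [3,4,5], [3,4,8], [3,5,6], [4,6,8], [5,6,7], [6,7,8]

Hence C_0 ≅ Z^9, C_1 ≅ Z^27, C_2 ≅ Z^18.

Boundary ∂_1: C_1 → C_0 is given by ∂[p,q] = [q] − [p]. For instance
  ∂[3,4] = [4] − [3].
The resulting 9×27 matrix has rank 8, and its Smith normal form has invariant factors (1,1,1,1,1,1,1,1).

Boundary ∂_2: C_2 → C_1 maps a triangle to the signed sum of its edges. For instance
  ∂[1,2,7] = [2,7] − [1,7] + [1,2],
  ∂[0,3,8] = [3,8] − [0,8] + [0,3].
As a 27×18 matrix over Z this has rank 18, with invariant factors (1,1,1,1,1,1,1,1,1,1,1,1,1,1,1,1,1,2).

Reading off H_k = ker ∂_k / im ∂_{k+1}:

  H_0: rank C_0 − rank ∂_1 = 9 − 8 = 1, and the invariant factors of ∂_1 are all 1, so H_0 = Z.
  H_1: rank ker ∂_1 − rank ∂_2 = (27 − 8) − 18 = 1, and ∂_2 has invariant factor 2 > 1, so H_1 = Z ⊕ Z/2.
  H_2: rank ker ∂_2 − rank ∂_3 = (18 − 18) − 0 = 0, and there is no ∂_3, so H_2 = 0.

As a check, the Euler characteristic is 9 − 27 + 18 = 0, which agrees with 1 − 1 + 0 = 0.

Hence the Betti numbers are b_0 = 1, b_1 = 1, b_2 = 0.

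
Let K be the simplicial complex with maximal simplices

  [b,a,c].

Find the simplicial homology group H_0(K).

Order the vertices as a < b < c. Listing each simplex with vertices in this order, K has dimension 2 with simplices:

  0-simplices (3): a, b, c
  1-simplices (3): ab, ac, bc
  2-simplices (1): abc

Hence C_0 ≅ Z^3, C_1 ≅ Z^3, C_2 ≅ Z^1.

Boundary ∂_1: C_1 → C_0 maps an edge to its endpoints' difference, ∂[p,q] = q − p. For instance
  ∂ac = c − a.
The resulting 3×3 matrix has rank 2, and its Smith normal form has invariant factors (1,1).

∂_2: C_2 → C_1 maps a triangle to the signed sum of its edges. For instance
  ∂abc = bc − ac + ab.
The resulting 3×1 matrix has rank 1, and its Smith normal form has invariant factors (1).

From H_k ≅ ker(∂_k) / im(∂_{k+1}) we obtain:

  H_0: rank C_0 − rank ∂_1 = 3 − 2 = 1, and the invariant factors of ∂_1 are all 1, so H_0 = Z.

H_0 = Z.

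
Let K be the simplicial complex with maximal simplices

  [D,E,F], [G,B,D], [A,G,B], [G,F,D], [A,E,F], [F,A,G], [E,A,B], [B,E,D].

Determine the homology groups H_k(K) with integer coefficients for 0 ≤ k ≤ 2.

H_0 ≅ Z,  H_1 = 0,  H_2 ≅ Z.

Take the total order A < B < D < E < F < G on the vertex set. Then K (dimension 2) consists of the simplices:

  0-simplices (6): A, B, D, E, F, G
  1-simplices (12): AB, AE, AF, AG, BD, BE, BG, DE, DF, DG, EF, FG
  2-simplices (8): ABE, ABG, AEF, AFG, BDE, BDG, DEF, DFG

giving chain groups C_0 ≅ Z^6, C_1 ≅ Z^12, C_2 ≅ Z^8.

∂_1: C_1 → C_0 maps an edge to its endpoints' difference, ∂[p,q] = q − p.
As a 6×12 matrix over Z this has rank 5, with invariant factors (1,1,1,1,1).

∂_2: C_2 → C_1 acts by ∂[p,q,r] = [q,r] − [p,r] + [p,q]. For instance
  ∂ABE = BE − AE + AB,
  ∂AEF = EF − AF + AE.
The resulting 12×8 matrix has rank 7, and its Smith normal form has invariant factors (1,1,1,1,1,1,1).

Reading off H_k = ker ∂_k / im ∂_{k+1}:

  H_0: rank C_0 − rank ∂_1 = 6 − 5 = 1, and the invariant factors of ∂_1 are all 1, so H_0 = Z.
  H_1: rank ker ∂_1 − rank ∂_2 = (12 − 5) − 7 = 0, and the invariant factors of ∂_2 are all 1, so H_1 = 0.
  H_2: rank ker ∂_2 − rank ∂_3 = (8 − 7) − 0 = 1, and there is no ∂_3, so H_2 = Z.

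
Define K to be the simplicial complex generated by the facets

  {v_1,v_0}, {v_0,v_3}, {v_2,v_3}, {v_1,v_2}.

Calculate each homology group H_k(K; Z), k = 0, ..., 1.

H_0 ≅ Z,  H_1 ≅ Z.

K has 4 vertices, 4 edges.
rank ∂_0 = 0, rank ∂_1 = 3 ⇒ b_0 = 4 − 0 − 3 = 1; all invariant factors of ∂_1 are 1 so no torsion. So H_0 = Z.
rank ∂_1 = 3, rank ∂_2 = 0 ⇒ b_1 = 4 − 3 − 0 = 1. So H_1 = Z.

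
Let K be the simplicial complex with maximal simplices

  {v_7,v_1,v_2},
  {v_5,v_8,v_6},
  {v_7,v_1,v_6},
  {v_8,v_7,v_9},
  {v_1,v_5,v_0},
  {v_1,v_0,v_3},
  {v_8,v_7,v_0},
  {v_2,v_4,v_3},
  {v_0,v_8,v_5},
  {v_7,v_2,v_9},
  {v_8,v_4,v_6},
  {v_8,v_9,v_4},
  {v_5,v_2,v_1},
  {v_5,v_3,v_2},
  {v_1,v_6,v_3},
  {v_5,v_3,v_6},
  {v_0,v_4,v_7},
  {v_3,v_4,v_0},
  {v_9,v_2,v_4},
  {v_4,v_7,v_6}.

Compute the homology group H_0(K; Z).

Order the vertices as v_0 < v_1 < v_2 < v_3 < v_4 < v_5 < v_6 < v_7 < v_8 < v_9. Listing each simplex with vertices in this order, K has dimension 2 with simplices:

  0-simplices (10): [v_0], [v_1], [v_2], [v_3], [v_4], [v_5], [v_6], [v_7], [v_8], [v_9]
  1-simplices (30): (30 of them)
  2-simplices (20): (20 of them)

so the chain groups are C_0 ≅ Z^10, C_1 ≅ Z^30, C_2 ≅ Z^20.

∂_1: C_1 → C_0 maps an edge to its endpoints' difference, ∂[p,q] = q − p. For instance
  ∂[v_1,v_2] = [v_2] − [v_1].
The resulting 10×30 matrix has rank 9, and its Smith normal form has invariant factors (1,1,1,1,1,1,1,1,1).

Boundary ∂_2: C_2 → C_1 sends each 2-simplex [p,q,r] to [q,r] − [p,r] + [p,q]. For instance
  ∂[v_4,v_6,v_8] = [v_6,v_8] − [v_4,v_8] + [v_4,v_6],
  ∂[v_2,v_4,v_9] = [v_4,v_9] − [v_2,v_9] + [v_2,v_4].
As a 30×20 matrix over Z this has rank 20, with invariant factors (1,1,1,1,1,1,1,1,1,1,1,1,1,1,1,1,1,1,1,2).

From H_k ≅ ker(∂_k) / im(∂_{k+1}) we obtain:

  H_0: rank C_0 − rank ∂_1 = 10 − 9 = 1, and the invariant factors of ∂_1 are all 1, so H_0 ≅ Z.

H_0 ≅ Z.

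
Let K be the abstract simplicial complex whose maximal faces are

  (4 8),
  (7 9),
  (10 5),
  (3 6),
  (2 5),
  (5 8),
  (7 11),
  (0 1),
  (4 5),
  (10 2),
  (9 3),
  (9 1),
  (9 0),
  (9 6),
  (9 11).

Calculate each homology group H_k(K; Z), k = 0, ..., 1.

Order the vertices as 0 < 1 < 2 < 3 < 4 < 5 < 6 < 7 < 8 < 9 < 10 < 11. Listing each simplex with vertices in this order, K has dimension 1 with simplices:

  0-simplices (12): [0], [1], [2], [3], [4], [5], [6], [7], [8], [9], [10], [11]
  1-simplices (15): [0,1], [0,9], [1,9], [2,5], [2,10], [3,6], [3,9], [4,5], [4,8], [5,8], [5,10], [6,9], [7,9], [7,11], [9,11]

so the chain groups are C_0 ≅ Z^12, C_1 ≅ Z^15.

Boundary ∂_1: C_1 → C_0 sends each edge [p,q] (with p < q) to q − p.
The 12×15 boundary matrix has rank 10 and Smith normal form diag(1,1,1,1,1,1,1,1,1,1).

Reading off H_k = ker ∂_k / im ∂_{k+1}:

  H_0: rank C_0 − rank ∂_1 = 12 − 10 = 2, and the invariant factors of ∂_1 are all 1, so H_0 ≅ Z^2.
  H_1: rank ker ∂_1 − rank ∂_2 = (15 − 10) − 0 = 5, and there is no ∂_2, so H_1 ≅ Z^5.

As a check, the Euler characteristic is 12 − 15 = -3, which agrees with 2 − 5 = -3.

H_0 = Z^2,  H_1 = Z^5.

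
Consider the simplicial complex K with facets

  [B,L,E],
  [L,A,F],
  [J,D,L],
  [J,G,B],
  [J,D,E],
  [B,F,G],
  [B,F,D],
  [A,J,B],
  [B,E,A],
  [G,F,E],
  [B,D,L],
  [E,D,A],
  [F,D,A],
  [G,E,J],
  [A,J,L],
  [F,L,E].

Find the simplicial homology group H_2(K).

Order the vertices as A < B < D < E < F < G < J < L. Listing each simplex with vertices in this order, K has dimension 2 with simplices:

  0-simplices (8): A, B, D, E, F, G, J, L
  1-simplices (24): AB, AD, AE, AF, AJ, AL, BD, BE, BF, BG, BJ, BL, DE, DF, DJ, DL, EF, EG, EJ, EL, FG, FL, GJ, JL
  2-simplices (16): ABE, ABJ, ADE, ADF, AFL, AJL, BDF, BDL, BEL, BFG, BGJ, DEJ, DJL, EFG, EFL, EGJ

so the chain groups are C_0 ≅ Z^8, C_1 ≅ Z^24, C_2 ≅ Z^16.

The boundary map ∂_1: C_1 → C_0 is given by ∂[p,q] = [q] − [p].
The 8×24 boundary matrix has rank 7 and Smith normal form diag(1,1,1,1,1,1,1).

The boundary map ∂_2: C_2 → C_1 maps a triangle to the signed sum of its edges. For instance
  ∂BDL = DL − BL + BD,
  ∂EGJ = GJ − EJ + EG.
As a 24×16 matrix over Z this has rank 15, with invariant factors (1,1,1,1,1,1,1,1,1,1,1,1,1,1,1).

Now H_k = ker ∂_k / im ∂_{k+1}, so:

  H_2: rank ker ∂_2 − rank ∂_3 = (16 − 15) − 0 = 1, and there is no ∂_3, so H_2 ≅ Z.

H_2 = Z.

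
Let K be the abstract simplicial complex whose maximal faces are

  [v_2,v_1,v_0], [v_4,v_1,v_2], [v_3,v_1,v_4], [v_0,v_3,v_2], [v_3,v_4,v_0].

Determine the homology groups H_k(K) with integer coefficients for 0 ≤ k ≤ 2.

H_0 ≅ Z,  H_1 ≅ Z,  H_2 = 0.

Order the vertices as v_0 < v_1 < v_2 < v_3 < v_4. Listing each simplex with vertices in this order, K has dimension 2 with simplices:

  0-simplices (5): [v_0], [v_1], [v_2], [v_3], [v_4]
  1-simplices (10): [v_0,v_1], [v_0,v_2], [v_0,v_3], [v_0,v_4], [v_1,v_2], [v_1,v_3], [v_1,v_4], [v_2,v_3], [v_2,v_4], [v_3,v_4]
  2-simplices (5): [v_0,v_1,v_2], [v_0,v_2,v_3], [v_0,v_3,v_4], [v_1,v_2,v_4], [v_1,v_3,v_4]

giving chain groups C_0 ≅ Z^5, C_1 ≅ Z^10, C_2 ≅ Z^5.

The boundary map ∂_1: C_1 → C_0 is given by ∂[p,q] = [q] − [p].
The resulting 5×10 matrix has rank 4, and its Smith normal form has invariant factors (1,1,1,1).

Boundary ∂_2: C_2 → C_1 maps a triangle to the signed sum of its edges. For instance
  ∂[v_1,v_3,v_4] = [v_3,v_4] − [v_1,v_4] + [v_1,v_3],
  ∂[v_0,v_2,v_3] = [v_2,v_3] − [v_0,v_3] + [v_0,v_2].
This gives a 10×5 integer matrix of rank 5; reducing to Smith normal form yields diagonal entries (1,1,1,1,1).

Reading off H_k = ker ∂_k / im ∂_{k+1}:

  H_0: rank C_0 − rank ∂_1 = 5 − 4 = 1, and the invariant factors of ∂_1 are all 1, so H_0 ≅ Z.
  H_1: rank ker ∂_1 − rank ∂_2 = (10 − 4) − 5 = 1, and the invariant factors of ∂_2 are all 1, so H_1 ≅ Z.
  H_2: rank ker ∂_2 − rank ∂_3 = (5 − 5) − 0 = 0, and there is no ∂_3, so H_2 ≅ 0.

(K is a triangulation of the Möbius band.)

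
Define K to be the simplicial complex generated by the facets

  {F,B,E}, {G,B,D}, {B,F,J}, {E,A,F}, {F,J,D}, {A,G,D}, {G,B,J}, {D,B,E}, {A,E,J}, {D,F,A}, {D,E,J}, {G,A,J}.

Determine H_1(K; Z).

Take the total order A < B < D < E < F < G < J on the vertex set. Then K (dimension 2) consists of the simplices:

  0-simplices (7): A, B, D, E, F, G, J
  1-simplices (18): AD, AE, AF, AG, AJ, BD, BE, BF, BG, BJ, DE, DF, DG, DJ, EF, EJ, FJ, GJ
  2-simplices (12): ADF, ADG, AEF, AEJ, AGJ, BDE, BDG, BEF, BFJ, BGJ, DEJ, DFJ

giving chain groups C_0 ≅ Z^7, C_1 ≅ Z^18, C_2 ≅ Z^12.

The boundary map ∂_1: C_1 → C_0 maps an edge to its endpoints' difference, ∂[p,q] = q − p.
This gives a 7×18 integer matrix of rank 6; reducing to Smith normal form yields diagonal entries (1,1,1,1,1,1).

∂_2: C_2 → C_1 sends each 2-simplex [p,q,r] to [q,r] − [p,r] + [p,q]. For instance
  ∂BDG = DG − BG + BD,
  ∂DEJ = EJ − DJ + DE.
This gives a 18×12 integer matrix of rank 12; reducing to Smith normal form yields diagonal entries (1,1,1,1,1,1,1,1,1,1,1,2).

Now H_k = ker ∂_k / im ∂_{k+1}, so:

  H_1: rank ker ∂_1 − rank ∂_2 = (18 − 6) − 12 = 0, and ∂_2 has invariant factor 2 > 1, so H_1 ≅ Z/2Z.

H_1 ≅ Z/2Z.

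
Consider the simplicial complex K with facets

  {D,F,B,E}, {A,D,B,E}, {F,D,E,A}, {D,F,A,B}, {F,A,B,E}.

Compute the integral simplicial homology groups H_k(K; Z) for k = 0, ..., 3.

H_0 ≅ Z,  H_1 = 0,  H_2 = 0,  H_3 ≅ Z.

We work with the vertex ordering A < B < D < E < F. The simplices of K, each written with vertices in increasing order, are:

  0-simplices (5): A, B, D, E, F
  1-simplices (10): AB, AD, AE, AF, BD, BE, BF, DE, DF, EF
  2-simplices (10): ABD, ABE, ABF, ADE, ADF, AEF, BDE, BDF, BEF, DEF
  3-simplices (5): ABDE, ABDF, ABEF, ADEF, BDEF

Hence C_0 ≅ Z^5, C_1 ≅ Z^10, C_2 ≅ Z^10, C_3 ≅ Z^5.

Boundary ∂_1: C_1 → C_0 sends each edge [p,q] (with p < q) to q − p. For instance
  ∂DF = F − D.
As a 5×10 matrix over Z this has rank 4, with invariant factors (1,1,1,1).

∂_2: C_2 → C_1 acts by ∂[p,q,r] = [q,r] − [p,r] + [p,q]. For instance
  ∂ABE = BE − AE + AB,
  ∂ABD = BD − AD + AB.
The resulting 10×10 matrix has rank 6, and its Smith normal form has invariant factors (1,1,1,1,1,1).

Boundary ∂_3: C_3 → C_2 sends each 3-simplex σ to the alternating sum Σ_i (−1)^i (σ with its i-th vertex removed). For instance
  ∂BDEF = DEF − BEF + BDF − BDE,
  ∂ABDF = BDF − ADF + ABF − ABD.
The 10×5 boundary matrix has rank 4 and Smith normal form diag(1,1,1,1).

Computing H_k = (kernel of ∂_k) / (image of ∂_{k+1}):

  H_0: rank C_0 − rank ∂_1 = 5 − 4 = 1, and the invariant factors of ∂_1 are all 1, so H_0 = Z.
  H_1: rank ker ∂_1 − rank ∂_2 = (10 − 4) − 6 = 0, and the invariant factors of ∂_2 are all 1, so H_1 = 0.
  H_2: rank ker ∂_2 − rank ∂_3 = (10 − 6) − 4 = 0, and the invariant factors of ∂_3 are all 1, so H_2 = 0.
  H_3: rank ker ∂_3 − rank ∂_4 = (5 − 4) − 0 = 1, and there is no ∂_4, so H_3 = Z.

As a check, the Euler characteristic is 5 − 10 + 10 − 5 = 0, which agrees with 1 − 0 + 0 − 1 = 0.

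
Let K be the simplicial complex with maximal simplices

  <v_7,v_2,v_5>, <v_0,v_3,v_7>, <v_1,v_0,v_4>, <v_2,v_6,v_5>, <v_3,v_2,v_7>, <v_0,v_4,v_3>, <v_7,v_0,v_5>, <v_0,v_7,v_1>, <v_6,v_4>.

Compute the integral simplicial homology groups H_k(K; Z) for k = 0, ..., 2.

Fix the vertex order v_0 < v_1 < v_2 < v_3 < v_4 < v_5 < v_6 < v_7 and write every simplex with vertices in increasing order. Then dim K = 2 and the simplices of K are:

  0-simplices (8): [v_0], [v_1], [v_2], [v_3], [v_4], [v_5], [v_6], [v_7]
  1-simplices (16): (16 of them)
  2-simplices (8): [v_0,v_1,v_4], [v_0,v_1,v_7], [v_0,v_3,v_4], [v_0,v_3,v_7], [v_0,v_5,v_7], [v_2,v_3,v_7], [v_2,v_5,v_6], [v_2,v_5,v_7]

Hence C_0 ≅ Z^8, C_1 ≅ Z^16, C_2 ≅ Z^8.

∂_1: C_1 → C_0 maps an edge to its endpoints' difference, ∂[p,q] = q − p.
The 8×16 boundary matrix has rank 7 and Smith normal form diag(1,1,1,1,1,1,1).

The boundary map ∂_2: C_2 → C_1 sends each 2-simplex [p,q,r] to [q,r] − [p,r] + [p,q]. For instance
  ∂[v_2,v_3,v_7] = [v_3,v_7] − [v_2,v_7] + [v_2,v_3],
  ∂[v_2,v_5,v_7] = [v_5,v_7] − [v_2,v_7] + [v_2,v_5].
As a 16×8 matrix over Z this has rank 8, with invariant factors (1,1,1,1,1,1,1,1).

Reading off H_k = ker ∂_k / im ∂_{k+1}:

  H_0: rank C_0 − rank ∂_1 = 8 − 7 = 1, and the invariant factors of ∂_1 are all 1, so H_0 = Z.
  H_1: rank ker ∂_1 − rank ∂_2 = (16 − 7) − 8 = 1, and the invariant factors of ∂_2 are all 1, so H_1 = Z.
  H_2: rank ker ∂_2 − rank ∂_3 = (8 − 8) − 0 = 0, and there is no ∂_3, so H_2 = 0.

As a check, the Euler characteristic is 8 − 16 + 8 = 0, which agrees with 1 − 1 + 0 = 0.

H_0 ≅ Z,  H_1 ≅ Z,  H_2 = 0.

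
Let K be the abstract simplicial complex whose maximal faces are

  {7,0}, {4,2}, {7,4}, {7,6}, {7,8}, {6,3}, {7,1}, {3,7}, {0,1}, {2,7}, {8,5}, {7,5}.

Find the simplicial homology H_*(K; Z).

H_0 = Z,  H_1 = Z^4.

Fix the vertex order 0 < 1 < 2 < 3 < 4 < 5 < 6 < 7 < 8 and write every simplex with vertices in increasing order. Then dim K = 1 and the simplices of K are:

  0-simplices (9): [0], [1], [2], [3], [4], [5], [6], [7], [8]
  1-simplices (12): [0,1], [0,7], [1,7], [2,4], [2,7], [3,6], [3,7], [4,7], [5,7], [5,8], [6,7], [7,8]

Hence C_0 ≅ Z^9, C_1 ≅ Z^12.

The boundary map ∂_1: C_1 → C_0 sends each edge [p,q] (with p < q) to q − p. For instance
  ∂[7,8] = [8] − [7].
As a 9×12 matrix over Z this has rank 8, with invariant factors (1,1,1,1,1,1,1,1).

Reading off H_k = ker ∂_k / im ∂_{k+1}:

  H_0: rank C_0 − rank ∂_1 = 9 − 8 = 1, and the invariant factors of ∂_1 are all 1, so H_0 ≅ Z.
  H_1: rank ker ∂_1 − rank ∂_2 = (12 − 8) − 0 = 4, and there is no ∂_2, so H_1 ≅ Z^4.

As a check, the Euler characteristic is 9 − 12 = -3, which agrees with 1 − 4 = -3.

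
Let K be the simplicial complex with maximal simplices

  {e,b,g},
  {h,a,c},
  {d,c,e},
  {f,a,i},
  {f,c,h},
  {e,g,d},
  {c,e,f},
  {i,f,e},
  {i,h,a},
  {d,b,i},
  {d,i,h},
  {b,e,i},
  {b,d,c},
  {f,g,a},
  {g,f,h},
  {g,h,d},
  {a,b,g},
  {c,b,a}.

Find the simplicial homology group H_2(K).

We work with the vertex ordering a < b < c < d < e < f < g < h < i. The simplices of K, each written with vertices in increasing order, are:

  0-simplices (9): a, b, c, d, e, f, g, h, i
  1-simplices (27): ab, ac, af, ag, ah, ai, bc, bd, be, bg, bi, cd, ce, cf, ch, de, dg, dh, di, ef, eg, ei, fg, fh, fi, gh, hi
  2-simplices (18): abc, abg, ach, afg, afi, ahi, bcd, bdi, beg, bei, cde, cef, cfh, deg, dgh, dhi, efi, fgh

so the chain groups are C_0 ≅ Z^9, C_1 ≅ Z^27, C_2 ≅ Z^18.

The boundary map ∂_1: C_1 → C_0 sends each edge [p,q] (with p < q) to q − p. For instance
  ∂bg = g − b.
As a 9×27 matrix over Z this has rank 8, with invariant factors (1,1,1,1,1,1,1,1).

The boundary map ∂_2: C_2 → C_1 acts by ∂[p,q,r] = [q,r] − [p,r] + [p,q]. For instance
  ∂afg = fg − ag + af,
  ∂beg = eg − bg + be.
As a 27×18 matrix over Z this has rank 18, with invariant factors (1,1,1,1,1,1,1,1,1,1,1,1,1,1,1,1,1,2).

Computing H_k = (kernel of ∂_k) / (image of ∂_{k+1}):

  H_2: rank ker ∂_2 − rank ∂_3 = (18 − 18) − 0 = 0, and there is no ∂_3, so H_2 = 0.

(K is a triangulation of the Klein bottle.)

H_2 = 0.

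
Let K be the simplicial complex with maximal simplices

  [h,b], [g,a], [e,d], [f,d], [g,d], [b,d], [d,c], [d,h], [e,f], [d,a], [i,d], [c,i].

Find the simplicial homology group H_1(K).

H_1 = Z^4.

Take the total order a < b < c < d < e < f < g < h < i on the vertex set. Then K (dimension 1) consists of the simplices:

  0-simplices (9): a, b, c, d, e, f, g, h, i
  1-simplices (12): ad, ag, bd, bh, cd, ci, de, df, dg, dh, di, ef

so the chain groups are C_0 ≅ Z^9, C_1 ≅ Z^12.

Boundary ∂_1: C_1 → C_0 maps an edge to its endpoints' difference, ∂[p,q] = q − p. For instance
  ∂df = f − d.
As a 9×12 matrix over Z this has rank 8, with invariant factors (1,1,1,1,1,1,1,1).

Computing H_k = (kernel of ∂_k) / (image of ∂_{k+1}):

  H_1: rank ker ∂_1 − rank ∂_2 = (12 − 8) − 0 = 4, and there is no ∂_2, so H_1 ≅ Z^4.

(K is a triangulation of a wedge of 4 circles.)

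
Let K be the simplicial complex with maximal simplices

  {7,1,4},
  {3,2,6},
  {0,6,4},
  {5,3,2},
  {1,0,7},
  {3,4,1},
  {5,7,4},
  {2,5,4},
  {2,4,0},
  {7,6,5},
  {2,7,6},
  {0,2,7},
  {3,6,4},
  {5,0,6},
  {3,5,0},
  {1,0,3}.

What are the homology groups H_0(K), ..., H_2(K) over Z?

H_0 ≅ Z,  H_1 ≅ Z^2,  H_2 ≅ Z.

We work with the vertex ordering 0 < 1 < 2 < 3 < 4 < 5 < 6 < 7. The simplices of K, each written with vertices in increasing order, are:

  0-simplices (8): [0], [1], [2], [3], [4], [5], [6], [7]
  1-simplices (24): (24 of them)
  2-simplices (16): [0,1,3], [0,1,7], [0,2,4], [0,2,7], [0,3,5], [0,4,6], [0,5,6], [1,3,4], [1,4,7], [2,3,5], [2,3,6], [2,4,5], [2,6,7], [3,4,6], [4,5,7], [5,6,7]

giving chain groups C_0 ≅ Z^8, C_1 ≅ Z^24, C_2 ≅ Z^16.

Boundary ∂_1: C_1 → C_0 sends each edge [p,q] (with p < q) to q − p. For instance
  ∂[0,2] = [2] − [0].
As a 8×24 matrix over Z this has rank 7, with invariant factors (1,1,1,1,1,1,1).

Boundary ∂_2: C_2 → C_1 maps a triangle to the signed sum of its edges. For instance
  ∂[0,4,6] = [4,6] − [0,6] + [0,4],
  ∂[0,2,4] = [2,4] − [0,4] + [0,2].
As a 24×16 matrix over Z this has rank 15, with invariant factors (1,1,1,1,1,1,1,1,1,1,1,1,1,1,1).

From H_k ≅ ker(∂_k) / im(∂_{k+1}) we obtain:

  H_0: rank C_0 − rank ∂_1 = 8 − 7 = 1, and the invariant factors of ∂_1 are all 1, so H_0 = Z.
  H_1: rank ker ∂_1 − rank ∂_2 = (24 − 7) − 15 = 2, and the invariant factors of ∂_2 are all 1, so H_1 = Z^2.
  H_2: rank ker ∂_2 − rank ∂_3 = (16 − 15) − 0 = 1, and there is no ∂_3, so H_2 = Z.

As a check, the Euler characteristic is 8 − 24 + 16 = 0, which agrees with 1 − 2 + 1 = 0.
(K is a triangulation of the torus T^2.)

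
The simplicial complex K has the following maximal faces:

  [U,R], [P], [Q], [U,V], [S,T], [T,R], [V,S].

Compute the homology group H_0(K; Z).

H_0 ≅ Z^3.

We work with the vertex ordering P < Q < R < S < T < U < V. The simplices of K, each written with vertices in increasing order, are:

  0-simplices (7): P, Q, R, S, T, U, V
  1-simplices (5): RT, RU, ST, SV, UV

Hence C_0 ≅ Z^7, C_1 ≅ Z^5.

∂_1: C_1 → C_0 maps an edge to its endpoints' difference, ∂[p,q] = q − p. For instance
  ∂UV = V − U.
The resulting 7×5 matrix has rank 4, and its Smith normal form has invariant factors (1,1,1,1).

Computing H_k = (kernel of ∂_k) / (image of ∂_{k+1}):

  H_0: rank C_0 − rank ∂_1 = 7 − 4 = 3, and the invariant factors of ∂_1 are all 1, so H_0 = Z^3.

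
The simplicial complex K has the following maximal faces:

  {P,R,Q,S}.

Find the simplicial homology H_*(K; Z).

H_0 = Z,  H_1 = 0,  H_2 = 0,  H_3 = 0.

K has 4 vertices, 6 edges, 4 triangles, 1 3-simplex.
rank ∂_0 = 0, rank ∂_1 = 3 ⇒ b_0 = 4 − 0 − 3 = 1; all invariant factors of ∂_1 are 1 so no torsion. So H_0 ≅ Z.
rank ∂_1 = 3, rank ∂_2 = 3 ⇒ b_1 = 6 − 3 − 3 = 0; all invariant factors of ∂_2 are 1 so no torsion. So H_1 ≅ 0.
rank ∂_2 = 3, rank ∂_3 = 1 ⇒ b_2 = 4 − 3 − 1 = 0; all invariant factors of ∂_3 are 1 so no torsion. So H_2 ≅ 0.
rank ∂_3 = 1, rank ∂_4 = 0 ⇒ b_3 = 1 − 1 − 0 = 0. So H_3 ≅ 0.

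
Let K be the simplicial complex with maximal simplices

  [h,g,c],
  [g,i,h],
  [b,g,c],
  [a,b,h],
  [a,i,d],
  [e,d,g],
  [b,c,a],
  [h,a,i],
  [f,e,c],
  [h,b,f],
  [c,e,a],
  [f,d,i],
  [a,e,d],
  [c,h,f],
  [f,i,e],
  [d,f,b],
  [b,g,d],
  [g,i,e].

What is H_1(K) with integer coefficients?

Fix the vertex order a < b < c < d < e < f < g < h < i and write every simplex with vertices in increasing order. Then dim K = 2 and the simplices of K are:

  0-simplices (9): a, b, c, d, e, f, g, h, i
  1-simplices (27): ab, ac, ad, ae, ah, ai, bc, bd, bf, bg, bh, ce, cf, cg, ch, de, df, dg, di, ef, eg, ei, fh, fi, gh, gi, hi
  2-simplices (18): abc, abh, ace, ade, adi, ahi, bcg, bdf, bdg, bfh, cef, cfh, cgh, deg, dfi, efi, egi, ghi

so the chain groups are C_0 ≅ Z^9, C_1 ≅ Z^27, C_2 ≅ Z^18.

The boundary map ∂_1: C_1 → C_0 is given by ∂[p,q] = [q] − [p].
The resulting 9×27 matrix has rank 8, and its Smith normal form has invariant factors (1,1,1,1,1,1,1,1).

Boundary ∂_2: C_2 → C_1 acts by ∂[p,q,r] = [q,r] − [p,r] + [p,q]. For instance
  ∂cgh = gh − ch + cg,
  ∂cfh = fh − ch + cf.
As a 27×18 matrix over Z this has rank 18, with invariant factors (1,1,1,1,1,1,1,1,1,1,1,1,1,1,1,1,1,2).

Computing H_k = (kernel of ∂_k) / (image of ∂_{k+1}):

  H_1: rank ker ∂_1 − rank ∂_2 = (27 − 8) − 18 = 1, and ∂_2 has invariant factor 2 > 1, so H_1 ≅ Z ⊕ Z_2.

(K is a triangulation of the Klein bottle.)

H_1 = Z ⊕ Z_2.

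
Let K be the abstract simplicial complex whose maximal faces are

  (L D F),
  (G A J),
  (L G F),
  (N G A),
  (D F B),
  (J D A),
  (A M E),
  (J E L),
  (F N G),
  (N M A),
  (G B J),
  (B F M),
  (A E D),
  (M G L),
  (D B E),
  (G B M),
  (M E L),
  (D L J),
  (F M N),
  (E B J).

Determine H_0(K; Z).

H_0 = Z.

Fix the vertex order A < B < D < E < F < G < J < L < M < N and write every simplex with vertices in increasing order. Then dim K = 2 and the simplices of K are:

  0-simplices (10): A, B, D, E, F, G, J, L, M, N
  1-simplices (30): AD, AE, AG, AJ, AM, AN, BD, BE, BF, BG, BJ, BM, DE, DF, DJ, DL, EJ, EL, EM, FG, FL, FM, FN, GJ, GL, GM, GN, JL, LM, MN
  2-simplices (20): ADE, ADJ, AEM, AGJ, AGN, AMN, BDE, BDF, BEJ, BFM, BGJ, BGM, DFL, DJL, EJL, ELM, FGL, FGN, FMN, GLM

Hence C_0 ≅ Z^10, C_1 ≅ Z^30, C_2 ≅ Z^20.

Boundary ∂_1: C_1 → C_0 sends each edge [p,q] (with p < q) to q − p.
The resulting 10×30 matrix has rank 9, and its Smith normal form has invariant factors (1,1,1,1,1,1,1,1,1).

∂_2: C_2 → C_1 acts by ∂[p,q,r] = [q,r] − [p,r] + [p,q]. For instance
  ∂BGJ = GJ − BJ + BG,
  ∂EJL = JL − EL + EJ.
As a 30×20 matrix over Z this has rank 20, with invariant factors (1,1,1,1,1,1,1,1,1,1,1,1,1,1,1,1,1,1,1,2).

From H_k ≅ ker(∂_k) / im(∂_{k+1}) we obtain:

  H_0: rank C_0 − rank ∂_1 = 10 − 9 = 1, and the invariant factors of ∂_1 are all 1, so H_0 ≅ Z.

(K is a triangulation of the Klein bottle.)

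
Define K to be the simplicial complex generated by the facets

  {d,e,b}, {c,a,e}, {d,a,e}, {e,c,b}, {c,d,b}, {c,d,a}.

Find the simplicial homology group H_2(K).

Fix the vertex order a < b < c < d < e and write every simplex with vertices in increasing order. Then dim K = 2 and the simplices of K are:

  0-simplices (5): a, b, c, d, e
  1-simplices (9): ac, ad, ae, bc, bd, be, cd, ce, de
  2-simplices (6): acd, ace, ade, bcd, bce, bde

Hence C_0 ≅ Z^5, C_1 ≅ Z^9, C_2 ≅ Z^6.

Boundary ∂_1: C_1 → C_0 is given by ∂[p,q] = [q] − [p].
The resulting 5×9 matrix has rank 4, and its Smith normal form has invariant factors (1,1,1,1).

∂_2: C_2 → C_1 maps a triangle to the signed sum of its edges. For instance
  ∂ace = ce − ae + ac,
  ∂bde = de − be + bd.
As a 9×6 matrix over Z this has rank 5, with invariant factors (1,1,1,1,1).

From H_k ≅ ker(∂_k) / im(∂_{k+1}) we obtain:

  H_2: rank ker ∂_2 − rank ∂_3 = (6 − 5) − 0 = 1, and there is no ∂_3, so H_2 = Z.

H_2 ≅ Z.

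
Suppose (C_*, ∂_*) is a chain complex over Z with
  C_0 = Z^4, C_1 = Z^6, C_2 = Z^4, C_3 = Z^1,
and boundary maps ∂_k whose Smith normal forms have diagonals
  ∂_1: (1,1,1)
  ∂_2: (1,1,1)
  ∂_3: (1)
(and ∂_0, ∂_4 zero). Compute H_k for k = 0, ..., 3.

H_0 = Z,  H_1 = 0,  H_2 = 0,  H_3 = 0.

H_0: b_0 = 4 − 0 − 3 = 1; torsion from ∂_1 factors > 1: none. So H_0 = Z.
H_1: b_1 = 6 − 3 − 3 = 0; torsion from ∂_2 factors > 1: none. So H_1 = 0.
H_2: b_2 = 4 − 3 − 1 = 0; torsion from ∂_3 factors > 1: none. So H_2 = 0.
H_3: b_3 = 1 − 1 − 0 = 0; torsion from ∂_4 factors > 1: none. So H_3 = 0.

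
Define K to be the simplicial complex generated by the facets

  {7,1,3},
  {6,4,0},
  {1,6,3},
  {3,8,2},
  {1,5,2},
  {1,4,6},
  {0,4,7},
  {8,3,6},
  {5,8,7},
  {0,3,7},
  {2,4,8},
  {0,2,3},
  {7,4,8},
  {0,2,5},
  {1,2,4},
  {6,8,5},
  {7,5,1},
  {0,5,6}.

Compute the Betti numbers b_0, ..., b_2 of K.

b_0 = 1, b_1 = 2, b_2 = 1.

Fix the vertex order 0 < 1 < 2 < 3 < 4 < 5 < 6 < 7 < 8 and write every simplex with vertices in increasing order. Then dim K = 2 and the simplices of K are:

  0-simplices (9): [0], [1], [2], [3], [4], [5], [6], [7], [8]
  1-simplices (27): (27 of them)
  2-simplices (18): [0,2,3], [0,2,5], [0,3,7], [0,4,6], [0,4,7], [0,5,6], [1,2,4], [1,2,5], [1,3,6], [1,3,7], [1,4,6], [1,5,7], [2,3,8], [2,4,8], [3,6,8], [4,7,8], [5,6,8], [5,7,8]

giving chain groups C_0 ≅ Z^9, C_1 ≅ Z^27, C_2 ≅ Z^18.

∂_1: C_1 → C_0 is given by ∂[p,q] = [q] − [p].
This gives a 9×27 integer matrix of rank 8; reducing to Smith normal form yields diagonal entries (1,1,1,1,1,1,1,1).

∂_2: C_2 → C_1 maps a triangle to the signed sum of its edges. For instance
  ∂[2,4,8] = [4,8] − [2,8] + [2,4],
  ∂[0,2,3] = [2,3] − [0,3] + [0,2].
The resulting 27×18 matrix has rank 17, and its Smith normal form has invariant factors (1,1,1,1,1,1,1,1,1,1,1,1,1,1,1,1,1).

Reading off H_k = ker ∂_k / im ∂_{k+1}:

  H_0: rank C_0 − rank ∂_1 = 9 − 8 = 1, and the invariant factors of ∂_1 are all 1, so H_0 ≅ Z.
  H_1: rank ker ∂_1 − rank ∂_2 = (27 − 8) − 17 = 2, and the invariant factors of ∂_2 are all 1, so H_1 ≅ Z^2.
  H_2: rank ker ∂_2 − rank ∂_3 = (18 − 17) − 0 = 1, and there is no ∂_3, so H_2 ≅ Z.

Hence the Betti numbers are b_0 = 1, b_1 = 2, b_2 = 1.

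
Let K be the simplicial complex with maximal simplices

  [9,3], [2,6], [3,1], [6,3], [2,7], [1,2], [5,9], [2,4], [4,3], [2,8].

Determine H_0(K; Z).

H_0 ≅ Z.

Order the vertices as 1 < 2 < 3 < 4 < 5 < 6 < 7 < 8 < 9. Listing each simplex with vertices in this order, K has dimension 1 with simplices:

  0-simplices (9): [1], [2], [3], [4], [5], [6], [7], [8], [9]
  1-simplices (10): [1,2], [1,3], [2,4], [2,6], [2,7], [2,8], [3,4], [3,6], [3,9], [5,9]

Hence C_0 ≅ Z^9, C_1 ≅ Z^10.

Boundary ∂_1: C_1 → C_0 sends each edge [p,q] (with p < q) to q − p. For instance
  ∂[3,6] = [6] − [3].
The resulting 9×10 matrix has rank 8, and its Smith normal form has invariant factors (1,1,1,1,1,1,1,1).

Reading off H_k = ker ∂_k / im ∂_{k+1}:

  H_0: rank C_0 − rank ∂_1 = 9 − 8 = 1, and the invariant factors of ∂_1 are all 1, so H_0 = Z.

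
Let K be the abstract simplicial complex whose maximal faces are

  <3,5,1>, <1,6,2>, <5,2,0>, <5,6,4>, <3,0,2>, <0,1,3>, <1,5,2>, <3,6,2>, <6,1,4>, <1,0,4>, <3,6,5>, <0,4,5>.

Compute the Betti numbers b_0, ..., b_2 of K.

Take the total order 0 < 1 < 2 < 3 < 4 < 5 < 6 on the vertex set. Then K (dimension 2) consists of the simplices:

  0-simplices (7): [0], [1], [2], [3], [4], [5], [6]
  1-simplices (18): [0,1], [0,2], [0,3], [0,4], [0,5], [1,2], [1,3], [1,4], [1,5], [1,6], [2,3], [2,5], [2,6], [3,5], [3,6], [4,5], [4,6], [5,6]
  2-simplices (12): [0,1,3], [0,1,4], [0,2,3], [0,2,5], [0,4,5], [1,2,5], [1,2,6], [1,3,5], [1,4,6], [2,3,6], [3,5,6], [4,5,6]

so the chain groups are C_0 ≅ Z^7, C_1 ≅ Z^18, C_2 ≅ Z^12.

Boundary ∂_1: C_1 → C_0 sends each edge [p,q] (with p < q) to q − p.
The 7×18 boundary matrix has rank 6 and Smith normal form diag(1,1,1,1,1,1).

∂_2: C_2 → C_1 sends each 2-simplex [p,q,r] to [q,r] − [p,r] + [p,q]. For instance
  ∂[4,5,6] = [5,6] − [4,6] + [4,5],
  ∂[0,2,3] = [2,3] − [0,3] + [0,2].
This gives a 18×12 integer matrix of rank 12; reducing to Smith normal form yields diagonal entries (1,1,1,1,1,1,1,1,1,1,1,2).

Reading off H_k = ker ∂_k / im ∂_{k+1}:

  H_0: rank C_0 − rank ∂_1 = 7 − 6 = 1, and the invariant factors of ∂_1 are all 1, so H_0 = Z.
  H_1: rank ker ∂_1 − rank ∂_2 = (18 − 6) − 12 = 0, and ∂_2 has invariant factor 2 > 1, so H_1 = Z_2.
  H_2: rank ker ∂_2 − rank ∂_3 = (12 − 12) − 0 = 0, and there is no ∂_3, so H_2 = 0.

Hence the Betti numbers are b_0 = 1, b_1 = 0, b_2 = 0.

b_0 = 1, b_1 = 0, b_2 = 0.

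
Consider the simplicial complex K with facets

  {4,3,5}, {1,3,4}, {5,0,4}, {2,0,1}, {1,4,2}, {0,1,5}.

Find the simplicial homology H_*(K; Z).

H_0 ≅ Z,  H_1 ≅ Z,  H_2 = 0.

Order the vertices as 0 < 1 < 2 < 3 < 4 < 5. Listing each simplex with vertices in this order, K has dimension 2 with simplices:

  0-simplices (6): [0], [1], [2], [3], [4], [5]
  1-simplices (12): [0,1], [0,2], [0,4], [0,5], [1,2], [1,3], [1,4], [1,5], [2,4], [3,4], [3,5], [4,5]
  2-simplices (6): [0,1,2], [0,1,5], [0,4,5], [1,2,4], [1,3,4], [3,4,5]

giving chain groups C_0 ≅ Z^6, C_1 ≅ Z^12, C_2 ≅ Z^6.

The boundary map ∂_1: C_1 → C_0 is given by ∂[p,q] = [q] − [p].
This gives a 6×12 integer matrix of rank 5; reducing to Smith normal form yields diagonal entries (1,1,1,1,1).

Boundary ∂_2: C_2 → C_1 sends each 2-simplex [p,q,r] to [q,r] − [p,r] + [p,q]. For instance
  ∂[3,4,5] = [4,5] − [3,5] + [3,4],
  ∂[0,1,5] = [1,5] − [0,5] + [0,1].
The 12×6 boundary matrix has rank 6 and Smith normal form diag(1,1,1,1,1,1).

Now H_k = ker ∂_k / im ∂_{k+1}, so:

  H_0: rank C_0 − rank ∂_1 = 6 − 5 = 1, and the invariant factors of ∂_1 are all 1, so H_0 ≅ Z.
  H_1: rank ker ∂_1 − rank ∂_2 = (12 − 5) − 6 = 1, and the invariant factors of ∂_2 are all 1, so H_1 ≅ Z.
  H_2: rank ker ∂_2 − rank ∂_3 = (6 − 6) − 0 = 0, and there is no ∂_3, so H_2 ≅ 0.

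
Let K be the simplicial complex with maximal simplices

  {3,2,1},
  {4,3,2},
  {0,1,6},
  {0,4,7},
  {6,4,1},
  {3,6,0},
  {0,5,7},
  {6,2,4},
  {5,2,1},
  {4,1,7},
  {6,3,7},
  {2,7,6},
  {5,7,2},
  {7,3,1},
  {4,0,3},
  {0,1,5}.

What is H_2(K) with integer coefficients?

We work with the vertex ordering 0 < 1 < 2 < 3 < 4 < 5 < 6 < 7. The simplices of K, each written with vertices in increasing order, are:

  0-simplices (8): [0], [1], [2], [3], [4], [5], [6], [7]
  1-simplices (24): (24 of them)
  2-simplices (16): [0,1,5], [0,1,6], [0,3,4], [0,3,6], [0,4,7], [0,5,7], [1,2,3], [1,2,5], [1,3,7], [1,4,6], [1,4,7], [2,3,4], [2,4,6], [2,5,7], [2,6,7], [3,6,7]

Hence C_0 ≅ Z^8, C_1 ≅ Z^24, C_2 ≅ Z^16.

Boundary ∂_1: C_1 → C_0 sends each edge [p,q] (with p < q) to q − p. For instance
  ∂[0,1] = [1] − [0].
As a 8×24 matrix over Z this has rank 7, with invariant factors (1,1,1,1,1,1,1).

∂_2: C_2 → C_1 acts by ∂[p,q,r] = [q,r] − [p,r] + [p,q]. For instance
  ∂[2,3,4] = [3,4] − [2,4] + [2,3],
  ∂[2,6,7] = [6,7] − [2,7] + [2,6].
This gives a 24×16 integer matrix of rank 15; reducing to Smith normal form yields diagonal entries (1,1,1,1,1,1,1,1,1,1,1,1,1,1,1).

From H_k ≅ ker(∂_k) / im(∂_{k+1}) we obtain:

  H_2: rank ker ∂_2 − rank ∂_3 = (16 − 15) − 0 = 1, and there is no ∂_3, so H_2 ≅ Z.

(K is a triangulation of the torus T^2.)

H_2 ≅ Z.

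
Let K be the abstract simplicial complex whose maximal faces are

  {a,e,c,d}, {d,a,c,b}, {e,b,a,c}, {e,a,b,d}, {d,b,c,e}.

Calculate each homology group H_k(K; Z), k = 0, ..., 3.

H_0 = Z,  H_1 = 0,  H_2 = 0,  H_3 = Z.

Order the vertices as a < b < c < d < e. Listing each simplex with vertices in this order, K has dimension 3 with simplices:

  0-simplices (5): a, b, c, d, e
  1-simplices (10): ab, ac, ad, ae, bc, bd, be, cd, ce, de
  2-simplices (10): abc, abd, abe, acd, ace, ade, bcd, bce, bde, cde
  3-simplices (5): abcd, abce, abde, acde, bcde

Hence C_0 ≅ Z^5, C_1 ≅ Z^10, C_2 ≅ Z^10, C_3 ≅ Z^5.

∂_1: C_1 → C_0 is given by ∂[p,q] = [q] − [p]. For instance
  ∂ab = b − a.
This gives a 5×10 integer matrix of rank 4; reducing to Smith normal form yields diagonal entries (1,1,1,1).

Boundary ∂_2: C_2 → C_1 sends each 2-simplex [p,q,r] to [q,r] − [p,r] + [p,q]. For instance
  ∂bcd = cd − bd + bc,
  ∂abe = be − ae + ab.
As a 10×10 matrix over Z this has rank 6, with invariant factors (1,1,1,1,1,1).

The boundary map ∂_3: C_3 → C_2 sends each 3-simplex σ to the alternating sum Σ_i (−1)^i (σ with its i-th vertex removed). For instance
  ∂abcd = bcd − acd + abd − abc,
  ∂acde = cde − ade + ace − acd.
The 10×5 boundary matrix has rank 4 and Smith normal form diag(1,1,1,1).

Now H_k = ker ∂_k / im ∂_{k+1}, so:

  H_0: rank C_0 − rank ∂_1 = 5 − 4 = 1, and the invariant factors of ∂_1 are all 1, so H_0 ≅ Z.
  H_1: rank ker ∂_1 − rank ∂_2 = (10 − 4) − 6 = 0, and the invariant factors of ∂_2 are all 1, so H_1 ≅ 0.
  H_2: rank ker ∂_2 − rank ∂_3 = (10 − 6) − 4 = 0, and the invariant factors of ∂_3 are all 1, so H_2 ≅ 0.
  H_3: rank ker ∂_3 − rank ∂_4 = (5 − 4) − 0 = 1, and there is no ∂_4, so H_3 ≅ Z.

As a check, the Euler characteristic is 5 − 10 + 10 − 5 = 0, which agrees with 1 − 0 + 0 − 1 = 0.
(K is a triangulation of the 3-sphere S^3.)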